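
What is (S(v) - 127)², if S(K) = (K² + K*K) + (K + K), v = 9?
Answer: 2809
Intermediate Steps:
S(K) = 2*K + 2*K² (S(K) = (K² + K²) + 2*K = 2*K² + 2*K = 2*K + 2*K²)
(S(v) - 127)² = (2*9*(1 + 9) - 127)² = (2*9*10 - 127)² = (180 - 127)² = 53² = 2809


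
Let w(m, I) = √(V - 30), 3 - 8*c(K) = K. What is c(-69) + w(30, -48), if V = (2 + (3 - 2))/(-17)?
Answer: 9 + 3*I*√969/17 ≈ 9.0 + 5.4933*I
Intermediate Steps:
c(K) = 3/8 - K/8
V = -3/17 (V = (2 + 1)*(-1/17) = 3*(-1/17) = -3/17 ≈ -0.17647)
w(m, I) = 3*I*√969/17 (w(m, I) = √(-3/17 - 30) = √(-513/17) = 3*I*√969/17)
c(-69) + w(30, -48) = (3/8 - ⅛*(-69)) + 3*I*√969/17 = (3/8 + 69/8) + 3*I*√969/17 = 9 + 3*I*√969/17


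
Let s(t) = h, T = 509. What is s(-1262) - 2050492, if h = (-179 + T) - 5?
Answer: -2050167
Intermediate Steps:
h = 325 (h = (-179 + 509) - 5 = 330 - 5 = 325)
s(t) = 325
s(-1262) - 2050492 = 325 - 2050492 = -2050167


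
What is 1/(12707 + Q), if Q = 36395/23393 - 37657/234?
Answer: 5473962/68685241363 ≈ 7.9696e-5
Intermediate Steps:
Q = -872393771/5473962 (Q = 36395*(1/23393) - 37657*1/234 = 36395/23393 - 37657/234 = -872393771/5473962 ≈ -159.37)
1/(12707 + Q) = 1/(12707 - 872393771/5473962) = 1/(68685241363/5473962) = 5473962/68685241363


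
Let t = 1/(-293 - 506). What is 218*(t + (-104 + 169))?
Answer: 11321612/799 ≈ 14170.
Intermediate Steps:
t = -1/799 (t = 1/(-799) = -1/799 ≈ -0.0012516)
218*(t + (-104 + 169)) = 218*(-1/799 + (-104 + 169)) = 218*(-1/799 + 65) = 218*(51934/799) = 11321612/799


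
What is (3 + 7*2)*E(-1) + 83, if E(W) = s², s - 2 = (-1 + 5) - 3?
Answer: 236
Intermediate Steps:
s = 3 (s = 2 + ((-1 + 5) - 3) = 2 + (4 - 3) = 2 + 1 = 3)
E(W) = 9 (E(W) = 3² = 9)
(3 + 7*2)*E(-1) + 83 = (3 + 7*2)*9 + 83 = (3 + 14)*9 + 83 = 17*9 + 83 = 153 + 83 = 236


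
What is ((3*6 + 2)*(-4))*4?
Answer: -320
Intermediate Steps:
((3*6 + 2)*(-4))*4 = ((18 + 2)*(-4))*4 = (20*(-4))*4 = -80*4 = -320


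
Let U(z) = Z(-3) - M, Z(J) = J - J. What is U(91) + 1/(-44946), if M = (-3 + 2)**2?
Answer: -44947/44946 ≈ -1.0000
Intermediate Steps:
Z(J) = 0
M = 1 (M = (-1)**2 = 1)
U(z) = -1 (U(z) = 0 - 1*1 = 0 - 1 = -1)
U(91) + 1/(-44946) = -1 + 1/(-44946) = -1 - 1/44946 = -44947/44946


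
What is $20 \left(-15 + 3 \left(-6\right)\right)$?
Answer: $-660$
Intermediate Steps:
$20 \left(-15 + 3 \left(-6\right)\right) = 20 \left(-15 - 18\right) = 20 \left(-33\right) = -660$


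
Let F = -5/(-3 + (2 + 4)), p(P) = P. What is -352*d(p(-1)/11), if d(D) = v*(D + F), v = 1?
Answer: 1856/3 ≈ 618.67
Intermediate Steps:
F = -5/3 (F = -5/(-3 + 6) = -5/3 ≈ -1.6667)
d(D) = -5/3 + D (d(D) = 1*(D - 5/3) = 1*(-5/3 + D) = -5/3 + D)
-352*d(p(-1)/11) = -352*(-5/3 - 1/11) = -352*(-58/33) = 1856/3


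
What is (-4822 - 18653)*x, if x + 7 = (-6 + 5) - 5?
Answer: 305175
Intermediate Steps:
x = -13 (x = -7 + ((-6 + 5) - 5) = -7 + (-1 - 5) = -7 - 6 = -13)
(-4822 - 18653)*x = (-4822 - 18653)*(-13) = -23475*(-13) = 305175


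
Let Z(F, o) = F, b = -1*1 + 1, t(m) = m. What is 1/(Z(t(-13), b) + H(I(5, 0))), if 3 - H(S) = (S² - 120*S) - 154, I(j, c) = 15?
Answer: 1/1719 ≈ 0.00058173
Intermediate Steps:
H(S) = 157 - S² + 120*S (H(S) = 3 - ((S² - 120*S) - 154) = 3 - (-154 + S² - 120*S) = 3 + (154 - S² + 120*S) = 157 - S² + 120*S)
b = 0 (b = -1 + 1 = 0)
1/(Z(t(-13), b) + H(I(5, 0))) = 1/(-13 + (157 - 1*15² + 120*15)) = 1/(-13 + (157 - 1*225 + 1800)) = 1/(-13 + (157 - 225 + 1800)) = 1/(-13 + 1732) = 1/1719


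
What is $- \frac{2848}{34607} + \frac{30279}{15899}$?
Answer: $\frac{1002585001}{550216693} \approx 1.8222$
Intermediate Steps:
$- \frac{2848}{34607} + \frac{30279}{15899} = \frac{1002585001}{550216693}$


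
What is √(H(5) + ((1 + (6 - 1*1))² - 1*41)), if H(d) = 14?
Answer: 3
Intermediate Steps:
√(H(5) + ((1 + (6 - 1*1))² - 1*41)) = √(14 + ((1 + (6 - 1*1))² - 1*41)) = √(14 + ((1 + (6 - 1))² - 41)) = √(14 + ((1 + 5)² - 41)) = √(14 + (6² - 41)) = √(14 + (36 - 41)) = √(14 - 5) = √9 = 3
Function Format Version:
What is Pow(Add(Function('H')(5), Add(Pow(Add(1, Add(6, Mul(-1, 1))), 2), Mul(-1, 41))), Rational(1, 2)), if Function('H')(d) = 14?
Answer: 3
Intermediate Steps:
Pow(Add(Function('H')(5), Add(Pow(Add(1, Add(6, Mul(-1, 1))), 2), Mul(-1, 41))), Rational(1, 2)) = Pow(Add(14, Add(Pow(Add(1, Add(6, Mul(-1, 1))), 2), Mul(-1, 41))), Rational(1, 2)) = Pow(Add(14, Add(Pow(Add(1, Add(6, -1)), 2), -41)), Rational(1, 2)) = Pow(Add(14, Add(Pow(Add(1, 5), 2), -41)), Rational(1, 2)) = Pow(Add(14, Add(Pow(6, 2), -41)), Rational(1, 2)) = Pow(Add(14, Add(36, -41)), Rational(1, 2)) = Pow(Add(14, -5), Rational(1, 2)) = Pow(9, Rational(1, 2)) = 3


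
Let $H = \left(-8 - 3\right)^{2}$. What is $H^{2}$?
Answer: $14641$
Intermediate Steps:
$H = 121$ ($H = \left(-11\right)^{2} = 121$)
$H^{2} = 121^{2} = 14641$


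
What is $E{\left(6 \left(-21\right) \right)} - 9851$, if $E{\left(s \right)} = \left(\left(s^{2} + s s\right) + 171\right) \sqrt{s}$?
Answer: $-9851 + 95769 i \sqrt{14} \approx -9851.0 + 3.5834 \cdot 10^{5} i$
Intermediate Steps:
$E{\left(s \right)} = \sqrt{s} \left(171 + 2 s^{2}\right)$ ($E{\left(s \right)} = \left(\left(s^{2} + s^{2}\right) + 171\right) \sqrt{s} = \left(2 s^{2} + 171\right) \sqrt{s} = \left(171 + 2 s^{2}\right) \sqrt{s} = \sqrt{s} \left(171 + 2 s^{2}\right)$)
$E{\left(6 \left(-21\right) \right)} - 9851 = \sqrt{6 \left(-21\right)} \left(171 + 2 \left(6 \left(-21\right)\right)^{2}\right) - 9851 = \sqrt{-126} \left(171 + 2 \left(-126\right)^{2}\right) - 9851 = 3 i \sqrt{14} \left(171 + 2 \cdot 15876\right) - 9851 = 3 i \sqrt{14} \left(171 + 31752\right) - 9851 = 3 i \sqrt{14} \cdot 31923 - 9851 = 95769 i \sqrt{14} - 9851 = -9851 + 95769 i \sqrt{14}$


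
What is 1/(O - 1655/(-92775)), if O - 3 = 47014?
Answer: 18555/872400766 ≈ 2.1269e-5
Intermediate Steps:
O = 47017 (O = 3 + 47014 = 47017)
1/(O - 1655/(-92775)) = 1/(47017 - 1655/(-92775)) = 1/(47017 - 1655*(-1/92775)) = 1/(47017 + 331/18555) = 1/(872400766/18555) = 18555/872400766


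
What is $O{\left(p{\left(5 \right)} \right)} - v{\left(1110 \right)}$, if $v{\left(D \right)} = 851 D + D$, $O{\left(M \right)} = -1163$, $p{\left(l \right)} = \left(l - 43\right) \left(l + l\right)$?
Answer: $-946883$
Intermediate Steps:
$p{\left(l \right)} = 2 l \left(-43 + l\right)$ ($p{\left(l \right)} = \left(-43 + l\right) 2 l = 2 l \left(-43 + l\right)$)
$v{\left(D \right)} = 852 D$
$O{\left(p{\left(5 \right)} \right)} - v{\left(1110 \right)} = -1163 - 852 \cdot 1110 = -1163 - 945720 = -946883$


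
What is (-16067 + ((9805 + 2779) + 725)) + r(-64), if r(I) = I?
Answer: -2822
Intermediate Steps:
(-16067 + ((9805 + 2779) + 725)) + r(-64) = (-16067 + ((9805 + 2779) + 725)) - 64 = (-16067 + (12584 + 725)) - 64 = (-16067 + 13309) - 64 = -2758 - 64 = -2822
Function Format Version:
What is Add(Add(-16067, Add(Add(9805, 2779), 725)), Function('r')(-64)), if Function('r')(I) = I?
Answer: -2822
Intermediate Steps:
Add(Add(-16067, Add(Add(9805, 2779), 725)), Function('r')(-64)) = Add(Add(-16067, Add(Add(9805, 2779), 725)), -64) = Add(Add(-16067, Add(12584, 725)), -64) = Add(Add(-16067, 13309), -64) = Add(-2758, -64) = -2822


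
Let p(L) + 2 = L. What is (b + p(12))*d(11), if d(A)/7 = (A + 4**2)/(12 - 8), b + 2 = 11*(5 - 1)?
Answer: 2457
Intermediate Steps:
p(L) = -2 + L
b = 42 (b = -2 + 11*(5 - 1) = -2 + 11*4 = -2 + 44 = 42)
d(A) = 28 + 7*A/4 (d(A) = 7*((A + 4**2)/(12 - 8)) = 7*((A + 16)/4) = 7*((16 + A)*(1/4)) = 7*(4 + A/4) = 28 + 7*A/4)
(b + p(12))*d(11) = (42 + (-2 + 12))*(28 + (7/4)*11) = (42 + 10)*(28 + 77/4) = 52*(189/4) = 2457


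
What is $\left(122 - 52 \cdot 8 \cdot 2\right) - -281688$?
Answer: $280978$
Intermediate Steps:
$\left(122 - 52 \cdot 8 \cdot 2\right) - -281688 = \left(122 - 832\right) + 281688 = -710 + 281688 = 280978$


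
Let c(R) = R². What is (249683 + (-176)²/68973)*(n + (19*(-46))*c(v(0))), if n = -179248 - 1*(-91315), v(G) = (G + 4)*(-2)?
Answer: -2477627975473915/68973 ≈ -3.5922e+10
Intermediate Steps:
v(G) = -8 - 2*G (v(G) = (4 + G)*(-2) = -8 - 2*G)
n = -87933 (n = -179248 + 91315 = -87933)
(249683 + (-176)²/68973)*(n + (19*(-46))*c(v(0))) = (249683 + (-176)²/68973)*(-87933 + (19*(-46))*(-8 - 2*0)²) = (249683 + 30976*(1/68973))*(-87933 - 874*(-8 + 0)²) = (249683 + 30976/68973)*(-87933 - 874*(-8)²) = 17221416535*(-87933 - 874*64)/68973 = 17221416535*(-87933 - 55936)/68973 = (17221416535/68973)*(-143869) = -2477627975473915/68973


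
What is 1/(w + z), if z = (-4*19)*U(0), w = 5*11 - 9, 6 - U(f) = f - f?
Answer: -1/410 ≈ -0.0024390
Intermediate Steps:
U(f) = 6 (U(f) = 6 - (f - f) = 6 - 1*0 = 6 + 0 = 6)
w = 46 (w = 55 - 9 = 46)
z = -456 (z = -4*19*6 = -76*6 = -456)
1/(w + z) = 1/(46 - 456) = 1/(-410) = -1/410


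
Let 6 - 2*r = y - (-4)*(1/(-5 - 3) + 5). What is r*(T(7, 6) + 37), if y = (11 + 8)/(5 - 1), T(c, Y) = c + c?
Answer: -3723/8 ≈ -465.38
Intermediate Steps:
T(c, Y) = 2*c
y = 19/4 ≈ 4.7500
r = -73/8 (r = 3 - (19/4 - (-4)*(1/(-5 - 3) + 5))/2 = 3 - (19/4 - (-4)*(1/(-8) + 5))/2 = 3 - (19/4 - (-4)*(-1/8 + 5))/2 = 3 - (19/4 - (-4)*39/8)/2 = 3 - (19/4 - 1*(-39/2))/2 = 3 - (19/4 + 39/2)/2 = 3 - 1/2*97/4 = 3 - 97/8 = -73/8 ≈ -9.1250)
r*(T(7, 6) + 37) = -73*(2*7 + 37)/8 = -73*(14 + 37)/8 = -73/8*51 = -3723/8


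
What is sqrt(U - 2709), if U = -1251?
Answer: 6*I*sqrt(110) ≈ 62.929*I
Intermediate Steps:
sqrt(U - 2709) = sqrt(-1251 - 2709) = sqrt(-3960) = 6*I*sqrt(110)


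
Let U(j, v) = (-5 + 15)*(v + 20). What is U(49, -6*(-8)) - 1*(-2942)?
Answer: 3622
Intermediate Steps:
U(j, v) = 200 + 10*v (U(j, v) = 10*(20 + v) = 200 + 10*v)
U(49, -6*(-8)) - 1*(-2942) = (200 + 10*(-6*(-8))) - 1*(-2942) = (200 + 10*48) + 2942 = (200 + 480) + 2942 = 680 + 2942 = 3622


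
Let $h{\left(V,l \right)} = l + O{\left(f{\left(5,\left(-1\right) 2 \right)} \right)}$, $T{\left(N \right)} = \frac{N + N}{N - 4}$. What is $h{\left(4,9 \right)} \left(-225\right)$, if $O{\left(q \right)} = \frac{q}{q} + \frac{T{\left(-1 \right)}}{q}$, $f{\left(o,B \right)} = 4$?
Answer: $- \frac{4545}{2} \approx -2272.5$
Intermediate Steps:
$T{\left(N \right)} = \frac{2 N}{-4 + N}$
$O{\left(q \right)} = 1 + \frac{2}{5 q}$ ($O{\left(q \right)} = \frac{q}{q} + \frac{2 \left(-1\right) \frac{1}{-4 - 1}}{q} = 1 + \frac{2 \left(-1\right) \frac{1}{-5}}{q} = 1 + \frac{2 \left(-1\right) \left(- \frac{1}{5}\right)}{q} = 1 + \frac{2}{5 q}$)
$h{\left(V,l \right)} = \frac{11}{10} + l$ ($h{\left(V,l \right)} = l + \frac{\frac{2}{5} + 4}{4} = l + \frac{1}{4} \cdot \frac{22}{5} = l + \frac{11}{10} = \frac{11}{10} + l$)
$h{\left(4,9 \right)} \left(-225\right) = \left(\frac{11}{10} + 9\right) \left(-225\right) = \frac{101}{10} \left(-225\right) = - \frac{4545}{2}$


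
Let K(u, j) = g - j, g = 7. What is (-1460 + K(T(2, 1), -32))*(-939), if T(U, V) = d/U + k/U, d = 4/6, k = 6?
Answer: 1334319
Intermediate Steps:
d = ⅔ (d = 4*(⅙) = ⅔ ≈ 0.66667)
T(U, V) = 20/(3*U) (T(U, V) = 2/(3*U) + 6/U = 20/(3*U))
K(u, j) = 7 - j
(-1460 + K(T(2, 1), -32))*(-939) = (-1460 + (7 - 1*(-32)))*(-939) = (-1460 + (7 + 32))*(-939) = (-1460 + 39)*(-939) = -1421*(-939) = 1334319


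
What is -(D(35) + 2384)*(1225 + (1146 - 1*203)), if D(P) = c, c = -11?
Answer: -5144664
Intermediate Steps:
D(P) = -11
-(D(35) + 2384)*(1225 + (1146 - 1*203)) = -(-11 + 2384)*(1225 + (1146 - 1*203)) = -2373*(1225 + (1146 - 203)) = -2373*(1225 + 943) = -2373*2168 = -1*5144664 = -5144664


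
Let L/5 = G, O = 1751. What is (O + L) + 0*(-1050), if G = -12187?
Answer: -59184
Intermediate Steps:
L = -60935 (L = 5*(-12187) = -60935)
(O + L) + 0*(-1050) = (1751 - 60935) + 0*(-1050) = -59184 + 0 = -59184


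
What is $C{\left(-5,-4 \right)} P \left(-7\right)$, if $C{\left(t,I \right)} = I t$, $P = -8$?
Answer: $1120$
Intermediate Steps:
$C{\left(-5,-4 \right)} P \left(-7\right) = \left(-4\right) \left(-5\right) \left(-8\right) \left(-7\right) = 20 \left(-8\right) \left(-7\right) = \left(-160\right) \left(-7\right) = 1120$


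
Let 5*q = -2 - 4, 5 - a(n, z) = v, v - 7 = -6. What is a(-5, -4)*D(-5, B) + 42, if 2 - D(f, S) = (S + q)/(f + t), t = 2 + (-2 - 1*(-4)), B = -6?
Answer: 106/5 ≈ 21.200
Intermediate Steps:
v = 1 (v = 7 - 6 = 1)
a(n, z) = 4 (a(n, z) = 5 - 1*1 = 5 - 1 = 4)
t = 4 (t = 2 + (-2 + 4) = 2 + 2 = 4)
q = -6/5 (q = (-2 - 4)/5 = (⅕)*(-6) = -6/5 ≈ -1.2000)
D(f, S) = 2 - (-6/5 + S)/(4 + f) (D(f, S) = 2 - (S - 6/5)/(f + 4) = 2 - (-6/5 + S)/(4 + f))
a(-5, -4)*D(-5, B) + 42 = 4*((46/5 - 1*(-6) + 2*(-5))/(4 - 5)) + 42 = 4*((46/5 + 6 - 10)/(-1)) + 42 = 4*(-1*26/5) + 42 = 4*(-26/5) + 42 = -104/5 + 42 = 106/5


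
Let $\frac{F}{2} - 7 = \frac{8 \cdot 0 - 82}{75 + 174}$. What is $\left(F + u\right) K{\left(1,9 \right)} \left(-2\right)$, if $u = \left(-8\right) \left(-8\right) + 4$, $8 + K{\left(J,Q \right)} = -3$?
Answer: $\frac{445588}{249} \approx 1789.5$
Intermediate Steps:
$K{\left(J,Q \right)} = -11$ ($K{\left(J,Q \right)} = -8 - 3 = -11$)
$u = 68$ ($u = 64 + 4 = 68$)
$F = \frac{3322}{249}$ ($F = 14 + 2 \frac{8 \cdot 0 - 82}{75 + 174} = 14 + 2 \frac{0 - 82}{249} = 14 + 2 \left(\left(-82\right) \frac{1}{249}\right) = 14 + 2 \left(- \frac{82}{249}\right) = 14 - \frac{164}{249} = \frac{3322}{249} \approx 13.341$)
$\left(F + u\right) K{\left(1,9 \right)} \left(-2\right) = \left(\frac{3322}{249} + 68\right) \left(\left(-11\right) \left(-2\right)\right) = \frac{20254}{249} \cdot 22 = \frac{445588}{249}$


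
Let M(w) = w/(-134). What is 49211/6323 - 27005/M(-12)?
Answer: -11440129939/37938 ≈ -3.0155e+5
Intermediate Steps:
M(w) = -w/134 (M(w) = w*(-1/134) = -w/134)
49211/6323 - 27005/M(-12) = 49211/6323 - 27005/((-1/134*(-12))) = 49211*(1/6323) - 27005/6/67 = 49211/6323 - 27005*67/6 = 49211/6323 - 1809335/6 = -11440129939/37938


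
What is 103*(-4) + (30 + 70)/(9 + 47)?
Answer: -5743/14 ≈ -410.21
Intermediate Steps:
103*(-4) + (30 + 70)/(9 + 47) = -412 + 100/56 = -412 + 100*(1/56) = -412 + 25/14 = -5743/14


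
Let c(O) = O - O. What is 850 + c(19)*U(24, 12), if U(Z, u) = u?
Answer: 850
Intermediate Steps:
c(O) = 0
850 + c(19)*U(24, 12) = 850 + 0*12 = 850 + 0 = 850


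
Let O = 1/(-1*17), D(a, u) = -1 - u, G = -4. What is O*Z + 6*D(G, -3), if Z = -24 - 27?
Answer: 15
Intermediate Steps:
Z = -51
O = -1/17 (O = 1/(-17) = -1/17 ≈ -0.058824)
O*Z + 6*D(G, -3) = -1/17*(-51) + 6*(-1 - 1*(-3)) = 3 + 6*(-1 + 3) = 3 + 6*2 = 3 + 12 = 15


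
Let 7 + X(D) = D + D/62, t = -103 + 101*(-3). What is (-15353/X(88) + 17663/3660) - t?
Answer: 419961077/1870260 ≈ 224.55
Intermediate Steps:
t = -406 (t = -103 - 303 = -406)
X(D) = -7 + 63*D/62 (X(D) = -7 + (D + D/62) = -7 + 63*D/62)
(-15353/X(88) + 17663/3660) - t = (-15353/(-7 + (63/62)*88) + 17663/3660) - 1*(-406) = (-15353/(-7 + 2772/31) + 17663*(1/3660)) + 406 = (-15353/2555/31 + 17663/3660) + 406 = (-15353*31/2555 + 17663/3660) + 406 = (-475943/2555 + 17663/3660) + 406 = -339364483/1870260 + 406 = 419961077/1870260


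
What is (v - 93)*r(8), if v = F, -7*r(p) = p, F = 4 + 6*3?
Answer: 568/7 ≈ 81.143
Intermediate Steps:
F = 22 (F = 4 + 18 = 22)
r(p) = -p/7
v = 22
(v - 93)*r(8) = (22 - 93)*(-1/7*8) = -71*(-8/7) = 568/7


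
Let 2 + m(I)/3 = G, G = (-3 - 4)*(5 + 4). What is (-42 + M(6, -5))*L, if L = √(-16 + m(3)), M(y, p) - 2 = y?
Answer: -34*I*√211 ≈ -493.88*I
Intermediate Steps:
M(y, p) = 2 + y
G = -63 (G = -7*9 = -63)
m(I) = -195 (m(I) = -6 + 3*(-63) = -6 - 189 = -195)
L = I*√211 (L = √(-16 - 195) = √(-211) = I*√211 ≈ 14.526*I)
(-42 + M(6, -5))*L = (-42 + (2 + 6))*(I*√211) = (-42 + 8)*(I*√211) = -34*I*√211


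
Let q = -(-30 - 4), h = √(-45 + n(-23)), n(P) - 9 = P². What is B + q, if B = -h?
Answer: 34 - √493 ≈ 11.796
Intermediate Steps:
n(P) = 9 + P²
h = √493 (h = √(-45 + (9 + (-23)²)) = √(-45 + (9 + 529)) = √(-45 + 538) = √493 ≈ 22.204)
B = -√493 ≈ -22.204
q = 34 (q = -1*(-34) = 34)
B + q = -√493 + 34 = 34 - √493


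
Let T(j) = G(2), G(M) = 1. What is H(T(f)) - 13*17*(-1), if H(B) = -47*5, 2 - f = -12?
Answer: -14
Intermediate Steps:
f = 14 (f = 2 - 1*(-12) = 2 + 12 = 14)
T(j) = 1
H(B) = -235
H(T(f)) - 13*17*(-1) = -235 - 13*17*(-1) = -235 - 221*(-1) = -235 + 221 = -14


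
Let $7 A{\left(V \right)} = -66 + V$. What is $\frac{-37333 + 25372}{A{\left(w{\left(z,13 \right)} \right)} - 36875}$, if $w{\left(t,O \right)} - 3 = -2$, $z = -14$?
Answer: $\frac{83727}{258190} \approx 0.32428$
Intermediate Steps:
$w{\left(t,O \right)} = 1$ ($w{\left(t,O \right)} = 3 - 2 = 1$)
$A{\left(V \right)} = - \frac{66}{7} + \frac{V}{7}$ ($A{\left(V \right)} = \frac{-66 + V}{7} = - \frac{66}{7} + \frac{V}{7}$)
$\frac{-37333 + 25372}{A{\left(w{\left(z,13 \right)} \right)} - 36875} = \frac{-37333 + 25372}{\left(- \frac{66}{7} + \frac{1}{7} \cdot 1\right) - 36875} = - \frac{11961}{\left(- \frac{66}{7} + \frac{1}{7}\right) - 36875} = - \frac{11961}{- \frac{65}{7} - 36875} = - \frac{11961}{- \frac{258190}{7}} = \left(-11961\right) \left(- \frac{7}{258190}\right) = \frac{83727}{258190}$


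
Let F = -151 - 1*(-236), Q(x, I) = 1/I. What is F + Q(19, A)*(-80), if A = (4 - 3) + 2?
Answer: 175/3 ≈ 58.333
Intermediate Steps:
A = 3 (A = 1 + 2 = 3)
F = 85 (F = -151 + 236 = 85)
F + Q(19, A)*(-80) = 85 - 80/3 = 175/3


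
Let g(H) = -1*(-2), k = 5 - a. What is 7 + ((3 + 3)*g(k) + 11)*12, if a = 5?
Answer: 283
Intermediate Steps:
k = 0 (k = 5 - 1*5 = 5 - 5 = 0)
g(H) = 2
7 + ((3 + 3)*g(k) + 11)*12 = 7 + ((3 + 3)*2 + 11)*12 = 7 + (6*2 + 11)*12 = 7 + (12 + 11)*12 = 7 + 23*12 = 7 + 276 = 283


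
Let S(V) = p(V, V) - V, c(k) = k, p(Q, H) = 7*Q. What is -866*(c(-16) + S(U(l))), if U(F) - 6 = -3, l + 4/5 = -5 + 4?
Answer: -1732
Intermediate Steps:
l = -9/5 (l = -⅘ + (-5 + 4) = -⅘ - 1 = -9/5 ≈ -1.8000)
U(F) = 3 (U(F) = 6 - 3 = 3)
S(V) = 6*V (S(V) = 7*V - V = 6*V)
-866*(c(-16) + S(U(l))) = -866*(-16 + 6*3) = -866*(-16 + 18) = -866*2 = -1732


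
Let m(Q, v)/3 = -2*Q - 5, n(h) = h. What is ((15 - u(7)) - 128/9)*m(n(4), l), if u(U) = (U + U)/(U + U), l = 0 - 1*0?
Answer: 26/3 ≈ 8.6667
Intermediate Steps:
l = 0 (l = 0 + 0 = 0)
m(Q, v) = -15 - 6*Q (m(Q, v) = 3*(-2*Q - 5) = 3*(-5 - 2*Q) = -15 - 6*Q)
u(U) = 1 (u(U) = (2*U)/((2*U)) = (2*U)*(1/(2*U)) = 1)
((15 - u(7)) - 128/9)*m(n(4), l) = ((15 - 1*1) - 128/9)*(-15 - 6*4) = ((15 - 1) - 128*1/9)*(-15 - 24) = (14 - 128/9)*(-39) = -2/9*(-39) = 26/3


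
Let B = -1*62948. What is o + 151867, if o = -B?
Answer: 214815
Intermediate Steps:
B = -62948
o = 62948 (o = -1*(-62948) = 62948)
o + 151867 = 62948 + 151867 = 214815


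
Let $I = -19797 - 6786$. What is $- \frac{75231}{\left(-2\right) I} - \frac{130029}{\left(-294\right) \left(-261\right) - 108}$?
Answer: $- \frac{352160345}{113163831} \approx -3.1119$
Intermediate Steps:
$I = -26583$ ($I = -19797 - 6786 = -26583$)
$- \frac{75231}{\left(-2\right) I} - \frac{130029}{\left(-294\right) \left(-261\right) - 108} = - \frac{75231}{\left(-2\right) \left(-26583\right)} - \frac{130029}{\left(-294\right) \left(-261\right) - 108} = - \frac{75231}{53166} - \frac{130029}{76734 - 108} = \left(-75231\right) \frac{1}{53166} - \frac{130029}{76626} = - \frac{25077}{17722} - \frac{43343}{25542} = - \frac{352160345}{113163831}$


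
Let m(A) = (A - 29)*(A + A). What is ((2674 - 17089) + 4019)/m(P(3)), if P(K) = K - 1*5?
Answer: -2599/31 ≈ -83.839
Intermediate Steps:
P(K) = -5 + K (P(K) = K - 5 = -5 + K)
m(A) = 2*A*(-29 + A) (m(A) = (-29 + A)*(2*A) = 2*A*(-29 + A))
((2674 - 17089) + 4019)/m(P(3)) = ((2674 - 17089) + 4019)/((2*(-5 + 3)*(-29 + (-5 + 3)))) = (-14415 + 4019)/((2*(-2)*(-29 - 2))) = -10396/(2*(-2)*(-31)) = -10396/124 = -10396*1/124 = -2599/31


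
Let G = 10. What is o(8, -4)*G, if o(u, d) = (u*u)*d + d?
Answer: -2600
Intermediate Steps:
o(u, d) = d + d*u**2 (o(u, d) = u**2*d + d = d*u**2 + d = d + d*u**2)
o(8, -4)*G = -4*(1 + 8**2)*10 = -4*(1 + 64)*10 = -4*65*10 = -260*10 = -2600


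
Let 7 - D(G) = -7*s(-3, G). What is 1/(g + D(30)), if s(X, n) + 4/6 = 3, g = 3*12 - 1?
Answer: 3/175 ≈ 0.017143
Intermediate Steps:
g = 35 (g = 36 - 1 = 35)
s(X, n) = 7/3 (s(X, n) = -⅔ + 3 = 7/3)
D(G) = 70/3 (D(G) = 7 - (-7)*7/3 = 7 - 1*(-49/3) = 7 + 49/3 = 70/3)
1/(g + D(30)) = 1/(35 + 70/3) = 1/(175/3) = 3/175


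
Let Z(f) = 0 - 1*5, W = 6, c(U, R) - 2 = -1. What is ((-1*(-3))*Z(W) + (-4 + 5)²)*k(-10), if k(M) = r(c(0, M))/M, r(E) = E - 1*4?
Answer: -21/5 ≈ -4.2000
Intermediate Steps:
c(U, R) = 1 (c(U, R) = 2 - 1 = 1)
Z(f) = -5 (Z(f) = 0 - 5 = -5)
r(E) = -4 + E (r(E) = E - 4 = -4 + E)
k(M) = -3/M (k(M) = (-4 + 1)/M = -3/M)
((-1*(-3))*Z(W) + (-4 + 5)²)*k(-10) = (-1*(-3)*(-5) + (-4 + 5)²)*(-3/(-10)) = (3*(-5) + 1²)*(-3*(-⅒)) = (-15 + 1)*(3/10) = -14*3/10 = -21/5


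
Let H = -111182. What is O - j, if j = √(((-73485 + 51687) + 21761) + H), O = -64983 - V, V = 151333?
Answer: -216316 - I*√111219 ≈ -2.1632e+5 - 333.5*I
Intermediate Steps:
O = -216316 (O = -64983 - 1*151333 = -64983 - 151333 = -216316)
j = I*√111219 (j = √(((-73485 + 51687) + 21761) - 111182) = √((-21798 + 21761) - 111182) = √(-37 - 111182) = √(-111219) = I*√111219 ≈ 333.5*I)
O - j = -216316 - I*√111219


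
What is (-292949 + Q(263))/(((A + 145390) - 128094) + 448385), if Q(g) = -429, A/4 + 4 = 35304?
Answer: -293378/606881 ≈ -0.48342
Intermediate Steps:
A = 141200 (A = -16 + 4*35304 = -16 + 141216 = 141200)
(-292949 + Q(263))/(((A + 145390) - 128094) + 448385) = (-292949 - 429)/(((141200 + 145390) - 128094) + 448385) = -293378/((286590 - 128094) + 448385) = -293378/(158496 + 448385) = -293378/606881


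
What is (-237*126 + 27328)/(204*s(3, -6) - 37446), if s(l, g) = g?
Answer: 1267/19335 ≈ 0.065529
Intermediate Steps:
(-237*126 + 27328)/(204*s(3, -6) - 37446) = (-237*126 + 27328)/(204*(-6) - 37446) = (-29862 + 27328)/(-1224 - 37446) = -2534/(-38670) = -2534*(-1/38670) = 1267/19335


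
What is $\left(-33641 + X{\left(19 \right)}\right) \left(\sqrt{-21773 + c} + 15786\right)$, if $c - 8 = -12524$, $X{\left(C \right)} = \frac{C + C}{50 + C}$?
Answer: $- \frac{12214107042}{23} - \frac{2321191 i \sqrt{34289}}{69} \approx -5.3105 \cdot 10^{8} - 6.2293 \cdot 10^{6} i$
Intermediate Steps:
$X{\left(C \right)} = \frac{2 C}{50 + C}$
$c = -12516$ ($c = 8 - 12524 = -12516$)
$\left(-33641 + X{\left(19 \right)}\right) \left(\sqrt{-21773 + c} + 15786\right) = \left(-33641 + 2 \cdot 19 \frac{1}{50 + 19}\right) \left(\sqrt{-21773 - 12516} + 15786\right) = \left(-33641 + 2 \cdot 19 \cdot \frac{1}{69}\right) \left(\sqrt{-34289} + 15786\right) = \left(-33641 + 2 \cdot 19 \cdot \frac{1}{69}\right) \left(i \sqrt{34289} + 15786\right) = \left(-33641 + \frac{38}{69}\right) \left(15786 + i \sqrt{34289}\right) = - \frac{2321191 \left(15786 + i \sqrt{34289}\right)}{69} = - \frac{12214107042}{23} - \frac{2321191 i \sqrt{34289}}{69}$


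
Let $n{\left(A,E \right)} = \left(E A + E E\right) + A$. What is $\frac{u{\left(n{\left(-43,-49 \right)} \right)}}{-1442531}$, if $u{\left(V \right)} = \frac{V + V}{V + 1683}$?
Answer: $- \frac{4465}{4434340294} \approx -1.0069 \cdot 10^{-6}$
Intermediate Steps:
$n{\left(A,E \right)} = A + E^{2} + A E$ ($n{\left(A,E \right)} = \left(A E + E^{2}\right) + A = \left(E^{2} + A E\right) + A = A + E^{2} + A E$)
$u{\left(V \right)} = \frac{2 V}{1683 + V}$
$\frac{u{\left(n{\left(-43,-49 \right)} \right)}}{-1442531} = \frac{2 \left(-43 + \left(-49\right)^{2} - -2107\right) \frac{1}{1683 - \left(-2064 - 2401\right)}}{-1442531} = \frac{2 \left(-43 + 2401 + 2107\right)}{1683 + \left(-43 + 2401 + 2107\right)} \left(- \frac{1}{1442531}\right) = 2 \cdot 4465 \frac{1}{1683 + 4465} \left(- \frac{1}{1442531}\right) = 2 \cdot 4465 \cdot \frac{1}{6148} \left(- \frac{1}{1442531}\right) = \frac{4465}{3074} \left(- \frac{1}{1442531}\right) = - \frac{4465}{4434340294}$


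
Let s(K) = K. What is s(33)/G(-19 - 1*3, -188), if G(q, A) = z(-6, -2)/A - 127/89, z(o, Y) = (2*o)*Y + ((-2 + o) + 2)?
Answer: -276078/12739 ≈ -21.672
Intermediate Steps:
z(o, Y) = o + 2*Y*o (z(o, Y) = 2*Y*o + o = o + 2*Y*o)
G(q, A) = -127/89 + 18/A (G(q, A) = (-6*(1 + 2*(-2)))/A - 127/89 = (-6*(1 - 4))/A - 127*1/89 = (-6*(-3))/A - 127/89 = 18/A - 127/89 = -127/89 + 18/A)
s(33)/G(-19 - 1*3, -188) = 33/(-127/89 + 18/(-188)) = 33/(-127/89 + 18*(-1/188)) = 33/(-127/89 - 9/94) = 33/(-12739/8366) = 33*(-8366/12739) = -276078/12739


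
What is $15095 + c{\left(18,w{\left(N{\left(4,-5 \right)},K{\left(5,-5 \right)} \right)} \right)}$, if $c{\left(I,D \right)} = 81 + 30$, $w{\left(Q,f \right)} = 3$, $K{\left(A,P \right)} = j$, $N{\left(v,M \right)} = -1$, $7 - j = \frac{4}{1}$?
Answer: $15206$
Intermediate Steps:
$j = 3$ ($j = 7 - \frac{4}{1} = 7 - 4 \cdot 1 = 7 - 4 = 3$)
$K{\left(A,P \right)} = 3$
$c{\left(I,D \right)} = 111$
$15095 + c{\left(18,w{\left(N{\left(4,-5 \right)},K{\left(5,-5 \right)} \right)} \right)} = 15095 + 111 = 15206$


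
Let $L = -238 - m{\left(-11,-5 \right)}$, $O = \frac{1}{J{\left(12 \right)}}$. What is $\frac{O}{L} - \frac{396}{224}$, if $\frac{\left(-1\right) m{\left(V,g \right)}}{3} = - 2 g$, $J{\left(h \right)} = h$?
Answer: $- \frac{30895}{17472} \approx -1.7683$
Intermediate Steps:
$m{\left(V,g \right)} = 6 g$ ($m{\left(V,g \right)} = - 3 \left(- 2 g\right) = 6 g$)
$O = \frac{1}{12} \approx 0.083333$
$L = -208$ ($L = -238 - 6 \left(-5\right) = -238 - -30 = -238 + 30 = -208$)
$\frac{O}{L} - \frac{396}{224} = \frac{1}{12 \left(-208\right)} - \frac{396}{224} = \frac{1}{12} \left(- \frac{1}{208}\right) - \frac{99}{56} = - \frac{1}{2496} - \frac{99}{56} = - \frac{30895}{17472}$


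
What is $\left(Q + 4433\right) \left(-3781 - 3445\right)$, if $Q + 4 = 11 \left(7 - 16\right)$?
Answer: $-31288580$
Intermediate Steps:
$Q = -103$ ($Q = -4 + 11 \left(7 - 16\right) = -4 + 11 \left(-9\right) = -4 - 99 = -103$)
$\left(Q + 4433\right) \left(-3781 - 3445\right) = \left(-103 + 4433\right) \left(-3781 - 3445\right) = 4330 \left(-3781 - 3445\right) = 4330 \left(-7226\right) = -31288580$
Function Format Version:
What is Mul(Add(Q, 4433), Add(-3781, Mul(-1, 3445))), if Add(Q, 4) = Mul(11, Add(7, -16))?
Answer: -31288580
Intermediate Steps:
Q = -103 (Q = Add(-4, Mul(11, Add(7, -16))) = Add(-4, Mul(11, -9)) = Add(-4, -99) = -103)
Mul(Add(Q, 4433), Add(-3781, Mul(-1, 3445))) = Mul(Add(-103, 4433), Add(-3781, Mul(-1, 3445))) = Mul(4330, Add(-3781, -3445)) = Mul(4330, -7226) = -31288580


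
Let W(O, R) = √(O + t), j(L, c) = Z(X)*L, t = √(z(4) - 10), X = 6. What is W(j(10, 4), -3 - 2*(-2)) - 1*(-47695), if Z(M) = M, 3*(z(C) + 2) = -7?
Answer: 47695 + √(540 + 3*I*√129)/3 ≈ 47703.0 + 0.24426*I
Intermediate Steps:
z(C) = -13/3 (z(C) = -2 + (⅓)*(-7) = -2 - 7/3 = -13/3)
t = I*√129/3 (t = √(-13/3 - 10) = √(-43/3) = I*√129/3 ≈ 3.7859*I)
j(L, c) = 6*L
W(O, R) = √(O + I*√129/3)
W(j(10, 4), -3 - 2*(-2)) - 1*(-47695) = √(9*(6*10) + 3*I*√129)/3 - 1*(-47695) = √(9*60 + 3*I*√129)/3 + 47695 = √(540 + 3*I*√129)/3 + 47695 = 47695 + √(540 + 3*I*√129)/3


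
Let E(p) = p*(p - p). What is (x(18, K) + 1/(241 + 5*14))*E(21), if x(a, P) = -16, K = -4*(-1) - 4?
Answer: 0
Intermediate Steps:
K = 0 (K = 4 - 4 = 0)
E(p) = 0 (E(p) = p*0 = 0)
(x(18, K) + 1/(241 + 5*14))*E(21) = (-16 + 1/(241 + 5*14))*0 = (-16 + 1/(241 + 70))*0 = (-16 + 1/311)*0 = -4975/311*0 = 0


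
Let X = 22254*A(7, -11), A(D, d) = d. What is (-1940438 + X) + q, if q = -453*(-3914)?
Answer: -412190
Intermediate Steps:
q = 1773042
X = -244794 (X = 22254*(-11) = -244794)
(-1940438 + X) + q = (-1940438 - 244794) + 1773042 = -2185232 + 1773042 = -412190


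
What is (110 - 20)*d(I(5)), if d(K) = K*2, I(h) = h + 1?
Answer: 1080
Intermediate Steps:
I(h) = 1 + h
d(K) = 2*K
(110 - 20)*d(I(5)) = (110 - 20)*(2*(1 + 5)) = 90*(2*6) = 90*12 = 1080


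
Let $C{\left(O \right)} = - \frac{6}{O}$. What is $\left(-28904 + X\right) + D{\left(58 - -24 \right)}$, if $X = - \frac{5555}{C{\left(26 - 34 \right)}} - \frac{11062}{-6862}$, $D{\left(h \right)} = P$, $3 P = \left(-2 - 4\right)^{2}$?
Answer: $- \frac{373605583}{10293} \approx -36297.0$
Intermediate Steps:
$P = 12$ ($P = \frac{\left(-2 - 4\right)^{2}}{3} = \frac{\left(-6\right)^{2}}{3} = \frac{1}{3} \cdot 36 = 12$)
$D{\left(h \right)} = 12$
$X = - \frac{76220227}{10293}$ ($X = - \frac{5555}{\left(-6\right) \frac{1}{26 - 34}} - \frac{11062}{-6862} = - \frac{5555}{\left(-6\right) \frac{1}{26 - 34}} - - \frac{5531}{3431} = - \frac{5555}{\left(-6\right) \frac{1}{-8}} + \frac{5531}{3431} = - \frac{5555}{\left(-6\right) \left(- \frac{1}{8}\right)} + \frac{5531}{3431} = - \frac{5555}{\frac{3}{4}} + \frac{5531}{3431} = \left(-5555\right) \frac{4}{3} + \frac{5531}{3431} = - \frac{22220}{3} + \frac{5531}{3431} = - \frac{76220227}{10293} \approx -7405.1$)
$\left(-28904 + X\right) + D{\left(58 - -24 \right)} = \left(-28904 - \frac{76220227}{10293}\right) + 12 = - \frac{373729099}{10293} + 12 = - \frac{373605583}{10293}$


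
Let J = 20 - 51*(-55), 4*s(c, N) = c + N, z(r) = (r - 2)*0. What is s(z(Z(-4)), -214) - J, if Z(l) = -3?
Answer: -5757/2 ≈ -2878.5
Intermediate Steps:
z(r) = 0 (z(r) = (-2 + r)*0 = 0)
s(c, N) = N/4 + c/4 (s(c, N) = (c + N)/4 = (N + c)/4 = N/4 + c/4)
J = 2825 (J = 20 + 2805 = 2825)
s(z(Z(-4)), -214) - J = ((¼)*(-214) + (¼)*0) - 1*2825 = (-107/2 + 0) - 2825 = -107/2 - 2825 = -5757/2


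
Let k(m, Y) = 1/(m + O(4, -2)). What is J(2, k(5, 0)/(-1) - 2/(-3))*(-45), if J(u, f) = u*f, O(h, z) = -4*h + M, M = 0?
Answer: -750/11 ≈ -68.182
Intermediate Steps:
O(h, z) = -4*h (O(h, z) = -4*h + 0 = -4*h)
k(m, Y) = 1/(-16 + m) (k(m, Y) = 1/(m - 4*4) = 1/(m - 16) = 1/(-16 + m))
J(u, f) = f*u
J(2, k(5, 0)/(-1) - 2/(-3))*(-45) = ((1/((-16 + 5)*(-1)) - 2/(-3))*2)*(-45) = ((-1/(-11) - 2*(-1/3))*2)*(-45) = ((-1/11*(-1) + 2/3)*2)*(-45) = ((1/11 + 2/3)*2)*(-45) = ((25/33)*2)*(-45) = (50/33)*(-45) = -750/11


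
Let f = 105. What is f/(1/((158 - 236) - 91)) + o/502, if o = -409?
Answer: -8908399/502 ≈ -17746.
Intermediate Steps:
f/(1/((158 - 236) - 91)) + o/502 = 105/(1/((158 - 236) - 91)) - 409/502 = 105/(1/(-78 - 91)) - 409*1/502 = 105/(1/(-169)) - 409/502 = 105/(-1/169) - 409/502 = 105*(-169) - 409/502 = -17745 - 409/502 = -8908399/502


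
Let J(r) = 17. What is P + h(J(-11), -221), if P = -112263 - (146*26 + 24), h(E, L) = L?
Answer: -116304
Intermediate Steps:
P = -116083 (P = -112263 - (3796 + 24) = -112263 - 1*3820 = -112263 - 3820 = -116083)
P + h(J(-11), -221) = -116083 - 221 = -116304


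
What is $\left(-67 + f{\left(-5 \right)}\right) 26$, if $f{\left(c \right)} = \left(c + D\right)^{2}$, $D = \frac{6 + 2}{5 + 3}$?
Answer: $-1326$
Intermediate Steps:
$D = 1$ ($D = \frac{8}{8} = 8 \cdot \frac{1}{8} = 1$)
$f{\left(c \right)} = \left(1 + c\right)^{2}$ ($f{\left(c \right)} = \left(c + 1\right)^{2} = \left(1 + c\right)^{2}$)
$\left(-67 + f{\left(-5 \right)}\right) 26 = \left(-67 + \left(1 - 5\right)^{2}\right) 26 = \left(-67 + \left(-4\right)^{2}\right) 26 = \left(-67 + 16\right) 26 = \left(-51\right) 26 = -1326$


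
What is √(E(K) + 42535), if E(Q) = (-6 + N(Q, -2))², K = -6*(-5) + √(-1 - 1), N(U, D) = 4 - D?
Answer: √42535 ≈ 206.24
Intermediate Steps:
K = 30 + I*√2 (K = 30 + √(-2) = 30 + I*√2 ≈ 30.0 + 1.4142*I)
E(Q) = 0 (E(Q) = (-6 + (4 - 1*(-2)))² = (-6 + (4 + 2))² = (-6 + 6)² = 0² = 0)
√(E(K) + 42535) = √(0 + 42535) = √42535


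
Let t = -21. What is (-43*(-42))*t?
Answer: -37926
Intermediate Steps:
(-43*(-42))*t = -43*(-42)*(-21) = 1806*(-21) = -37926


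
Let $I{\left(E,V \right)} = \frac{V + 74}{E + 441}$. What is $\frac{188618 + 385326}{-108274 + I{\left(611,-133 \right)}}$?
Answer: $- \frac{603789088}{113904307} \approx -5.3008$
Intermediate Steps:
$I{\left(E,V \right)} = \frac{74 + V}{441 + E}$
$\frac{188618 + 385326}{-108274 + I{\left(611,-133 \right)}} = \frac{188618 + 385326}{-108274 + \frac{74 - 133}{441 + 611}} = \frac{573944}{-108274 + \frac{1}{1052} \left(-59\right)} = \frac{573944}{-108274 - \frac{59}{1052}} = \frac{573944}{- \frac{113904307}{1052}} = 573944 \left(- \frac{1052}{113904307}\right) = - \frac{603789088}{113904307}$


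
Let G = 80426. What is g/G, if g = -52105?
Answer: -52105/80426 ≈ -0.64786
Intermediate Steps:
g/G = -52105/80426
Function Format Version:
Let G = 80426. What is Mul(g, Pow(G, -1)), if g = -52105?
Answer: Rational(-52105, 80426) ≈ -0.64786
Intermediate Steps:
Mul(g, Pow(G, -1)) = Mul(-52105, Pow(80426, -1)) = Mul(-52105, Rational(1, 80426)) = Rational(-52105, 80426)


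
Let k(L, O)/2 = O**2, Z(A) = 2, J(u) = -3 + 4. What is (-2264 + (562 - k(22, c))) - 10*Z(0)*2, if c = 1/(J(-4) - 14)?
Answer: -294400/169 ≈ -1742.0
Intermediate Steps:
J(u) = 1
c = -1/13 (c = 1/(1 - 14) = 1/(-13) = -1/13 ≈ -0.076923)
k(L, O) = 2*O**2
(-2264 + (562 - k(22, c))) - 10*Z(0)*2 = (-2264 + (562 - 2*(-1/13)**2)) - 10*2*2 = (-2264 + (562 - 2/169)) - 20*2 = (-2264 + (562 - 1*2/169)) - 40 = (-2264 + (562 - 2/169)) - 40 = (-2264 + 94976/169) - 40 = -287640/169 - 40 = -294400/169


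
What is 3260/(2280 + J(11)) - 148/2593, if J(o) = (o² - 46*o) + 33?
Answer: 2041959/1249826 ≈ 1.6338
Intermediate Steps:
J(o) = 33 + o² - 46*o
3260/(2280 + J(11)) - 148/2593 = 3260/(2280 + (33 + 11² - 46*11)) - 148/2593 = 3260/(2280 + (33 + 121 - 506)) - 148*1/2593 = 3260/(2280 - 352) - 148/2593 = 3260/1928 - 148/2593 = 3260*(1/1928) - 148/2593 = 815/482 - 148/2593 = 2041959/1249826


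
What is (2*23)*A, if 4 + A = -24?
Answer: -1288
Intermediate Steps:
A = -28 (A = -4 - 24 = -28)
(2*23)*A = (2*23)*(-28) = 46*(-28) = -1288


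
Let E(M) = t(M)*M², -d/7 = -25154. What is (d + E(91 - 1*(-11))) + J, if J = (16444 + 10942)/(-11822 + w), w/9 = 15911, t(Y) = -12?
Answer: 6730471096/131377 ≈ 51230.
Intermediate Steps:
w = 143199 (w = 9*15911 = 143199)
d = 176078 (d = -7*(-25154) = 176078)
E(M) = -12*M²
J = 27386/131377 (J = (16444 + 10942)/(-11822 + 143199) = 27386/131377 ≈ 0.20845)
(d + E(91 - 1*(-11))) + J = (176078 - 12*(91 - 1*(-11))²) + 27386/131377 = (176078 - 12*(91 + 11)²) + 27386/131377 = (176078 - 12*102²) + 27386/131377 = (176078 - 12*10404) + 27386/131377 = (176078 - 124848) + 27386/131377 = 51230 + 27386/131377 = 6730471096/131377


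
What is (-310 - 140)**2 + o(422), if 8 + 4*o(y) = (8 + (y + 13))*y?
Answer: 498469/2 ≈ 2.4923e+5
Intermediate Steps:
o(y) = -2 + y*(21 + y)/4 (o(y) = -2 + ((8 + (y + 13))*y)/4 = -2 + ((8 + (13 + y))*y)/4 = -2 + ((21 + y)*y)/4 = -2 + (y*(21 + y))/4 = -2 + y*(21 + y)/4)
(-310 - 140)**2 + o(422) = (-310 - 140)**2 + (-2 + (1/4)*422**2 + (21/4)*422) = (-450)**2 + (-2 + (1/4)*178084 + 4431/2) = 202500 + (-2 + 44521 + 4431/2) = 202500 + 93469/2 = 498469/2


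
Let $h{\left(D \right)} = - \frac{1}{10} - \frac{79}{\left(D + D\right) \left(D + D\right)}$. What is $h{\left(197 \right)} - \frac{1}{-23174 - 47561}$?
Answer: $- \frac{220698935}{2196123692} \approx -0.10049$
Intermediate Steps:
$h{\left(D \right)} = - \frac{1}{10} - \frac{79}{4 D^{2}}$ ($h{\left(D \right)} = \left(-1\right) \frac{1}{10} - \frac{79}{2 D 2 D} = - \frac{1}{10} - \frac{79}{4 D^{2}}$)
$h{\left(197 \right)} - \frac{1}{-23174 - 47561} = \left(- \frac{1}{10} - \frac{79}{4 \cdot 38809}\right) - \frac{1}{-23174 - 47561} = \left(- \frac{1}{10} - \frac{79}{155236}\right) - \frac{1}{-70735} = \left(- \frac{1}{10} - \frac{79}{155236}\right) - - \frac{1}{70735} = - \frac{78013}{776180} + \frac{1}{70735} = - \frac{220698935}{2196123692}$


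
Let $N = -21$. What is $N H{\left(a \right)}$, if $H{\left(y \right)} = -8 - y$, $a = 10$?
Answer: $378$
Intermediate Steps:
$N H{\left(a \right)} = - 21 \left(-8 - 10\right) = \left(-21\right) \left(-18\right) = 378$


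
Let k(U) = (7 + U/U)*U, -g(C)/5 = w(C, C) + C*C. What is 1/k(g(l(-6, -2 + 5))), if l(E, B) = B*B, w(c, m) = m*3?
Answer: -1/4320 ≈ -0.00023148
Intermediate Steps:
w(c, m) = 3*m
l(E, B) = B²
g(C) = -15*C - 5*C² (g(C) = -5*(3*C + C*C) = -5*(3*C + C²) = -5*(C² + 3*C) = -15*C - 5*C²)
k(U) = 8*U (k(U) = (7 + 1)*U = 8*U)
1/k(g(l(-6, -2 + 5))) = 1/(8*(5*(-2 + 5)²*(-3 - (-2 + 5)²))) = 1/(8*(5*3²*(-3 - 1*3²))) = 1/(8*(5*9*(-3 - 1*9))) = 1/(8*(5*9*(-3 - 9))) = 1/(8*(5*9*(-12))) = 1/(8*(-540)) = 1/(-4320) = -1/4320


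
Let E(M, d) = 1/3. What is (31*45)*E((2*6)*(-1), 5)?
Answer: 465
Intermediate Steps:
E(M, d) = 1/3
(31*45)*E((2*6)*(-1), 5) = (31*45)*(1/3) = 1395*(1/3) = 465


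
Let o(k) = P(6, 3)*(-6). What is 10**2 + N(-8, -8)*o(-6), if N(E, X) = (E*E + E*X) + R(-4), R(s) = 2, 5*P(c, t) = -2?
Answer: 412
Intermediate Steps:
P(c, t) = -2/5 (P(c, t) = (1/5)*(-2) = -2/5)
N(E, X) = 2 + E**2 + E*X (N(E, X) = (E*E + E*X) + 2 = (E**2 + E*X) + 2 = 2 + E**2 + E*X)
o(k) = 12/5 (o(k) = -2/5*(-6) = 12/5)
10**2 + N(-8, -8)*o(-6) = 10**2 + (2 + (-8)**2 - 8*(-8))*(12/5) = 100 + (2 + 64 + 64)*(12/5) = 100 + 130*(12/5) = 100 + 312 = 412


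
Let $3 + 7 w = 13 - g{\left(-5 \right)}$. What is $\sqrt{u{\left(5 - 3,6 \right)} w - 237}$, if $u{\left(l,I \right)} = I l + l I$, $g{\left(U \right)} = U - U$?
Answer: $\frac{i \sqrt{9933}}{7} \approx 14.238 i$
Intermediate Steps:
$g{\left(U \right)} = 0$
$u{\left(l,I \right)} = 2 I l$ ($u{\left(l,I \right)} = I l + I l = 2 I l$)
$w = \frac{10}{7}$ ($w = - \frac{3}{7} + \frac{13 - 0}{7} = - \frac{3}{7} + \frac{13 + 0}{7} = - \frac{3}{7} + \frac{1}{7} \cdot 13 = - \frac{3}{7} + \frac{13}{7} = \frac{10}{7} \approx 1.4286$)
$\sqrt{u{\left(5 - 3,6 \right)} w - 237} = \sqrt{2 \cdot 6 \left(5 - 3\right) \frac{10}{7} - 237} = \sqrt{2 \cdot 6 \cdot 2 \cdot \frac{10}{7} - 237} = \sqrt{24 \cdot \frac{10}{7} - 237} = \sqrt{\frac{240}{7} - 237} = \sqrt{- \frac{1419}{7}} = \frac{i \sqrt{9933}}{7}$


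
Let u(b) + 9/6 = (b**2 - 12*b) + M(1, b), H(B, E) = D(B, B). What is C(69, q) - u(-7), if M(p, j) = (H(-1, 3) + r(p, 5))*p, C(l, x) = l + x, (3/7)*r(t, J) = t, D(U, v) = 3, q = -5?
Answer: -437/6 ≈ -72.833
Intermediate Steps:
r(t, J) = 7*t/3
H(B, E) = 3
M(p, j) = p*(3 + 7*p/3) (M(p, j) = (3 + 7*p/3)*p = p*(3 + 7*p/3))
u(b) = 23/6 + b**2 - 12*b (u(b) = -3/2 + ((b**2 - 12*b) + (1/3)*1*(9 + 7*1)) = -3/2 + ((b**2 - 12*b) + (1/3)*1*(9 + 7)) = -3/2 + ((b**2 - 12*b) + (1/3)*1*16) = -3/2 + ((b**2 - 12*b) + 16/3) = -3/2 + (16/3 + b**2 - 12*b) = 23/6 + b**2 - 12*b)
C(69, q) - u(-7) = (69 - 5) - (23/6 + (-7)**2 - 12*(-7)) = 64 - (23/6 + 49 + 84) = 64 - 1*821/6 = 64 - 821/6 = -437/6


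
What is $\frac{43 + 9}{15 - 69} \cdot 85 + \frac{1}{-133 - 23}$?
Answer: $- \frac{114929}{1404} \approx -81.858$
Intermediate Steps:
$\frac{43 + 9}{15 - 69} \cdot 85 + \frac{1}{-133 - 23} = \frac{52}{-54} \cdot 85 + \frac{1}{-156} = 52 \left(- \frac{1}{54}\right) 85 - \frac{1}{156} = \left(- \frac{26}{27}\right) 85 - \frac{1}{156} = - \frac{2210}{27} - \frac{1}{156} = - \frac{114929}{1404}$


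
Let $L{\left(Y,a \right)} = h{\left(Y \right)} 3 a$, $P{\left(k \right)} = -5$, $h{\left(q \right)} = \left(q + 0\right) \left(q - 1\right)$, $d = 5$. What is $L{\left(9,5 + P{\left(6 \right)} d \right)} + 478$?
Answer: $-3842$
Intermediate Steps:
$h{\left(q \right)} = q \left(-1 + q\right)$
$L{\left(Y,a \right)} = 3 Y a \left(-1 + Y\right)$ ($L{\left(Y,a \right)} = Y \left(-1 + Y\right) 3 a = 3 Y \left(-1 + Y\right) a = 3 Y a \left(-1 + Y\right)$)
$L{\left(9,5 + P{\left(6 \right)} d \right)} + 478 = 3 \cdot 9 \left(5 - 25\right) \left(-1 + 9\right) + 478 = 3 \cdot 9 \left(5 - 25\right) 8 + 478 = 3 \cdot 9 \left(-20\right) 8 + 478 = -4320 + 478 = -3842$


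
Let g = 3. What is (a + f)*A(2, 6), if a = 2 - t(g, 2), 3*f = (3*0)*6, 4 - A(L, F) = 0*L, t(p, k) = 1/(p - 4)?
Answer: 12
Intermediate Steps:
t(p, k) = 1/(-4 + p)
A(L, F) = 4 (A(L, F) = 4 - 0*L = 4 - 1*0 = 4 + 0 = 4)
f = 0 (f = ((3*0)*6)/3 = (0*6)/3 = (⅓)*0 = 0)
a = 3 (a = 2 - 1/(-4 + 3) = 2 - 1/(-1) = 2 - 1*(-1) = 2 + 1 = 3)
(a + f)*A(2, 6) = (3 + 0)*4 = 3*4 = 12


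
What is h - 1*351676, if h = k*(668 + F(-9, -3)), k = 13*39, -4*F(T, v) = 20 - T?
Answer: -66703/4 ≈ -16676.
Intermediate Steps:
F(T, v) = -5 + T/4 (F(T, v) = -(20 - T)/4 = -5 + T/4)
k = 507
h = 1340001/4 (h = 507*(668 + (-5 + (¼)*(-9))) = 507*(668 + (-5 - 9/4)) = 507*(668 - 29/4) = 507*(2643/4) = 1340001/4 ≈ 3.3500e+5)
h - 1*351676 = 1340001/4 - 1*351676 = 1340001/4 - 351676 = -66703/4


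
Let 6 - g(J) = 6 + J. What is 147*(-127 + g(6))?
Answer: -19551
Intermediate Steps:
g(J) = -J (g(J) = 6 - (6 + J) = 6 + (-6 - J) = -J)
147*(-127 + g(6)) = 147*(-127 - 1*6) = 147*(-127 - 6) = 147*(-133) = -19551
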